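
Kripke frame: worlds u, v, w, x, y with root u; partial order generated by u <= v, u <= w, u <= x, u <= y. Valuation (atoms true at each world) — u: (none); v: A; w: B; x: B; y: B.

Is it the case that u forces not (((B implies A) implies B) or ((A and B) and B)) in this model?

u does not force not (((B implies A) implies B) or ((A and B) and B)) since w is accessible from u and w forces ((B implies A) implies B) or ((A and B) and B).
w forces ((B implies A) implies B) or ((A and B) and B) via the disjunct (B implies A) implies B.

No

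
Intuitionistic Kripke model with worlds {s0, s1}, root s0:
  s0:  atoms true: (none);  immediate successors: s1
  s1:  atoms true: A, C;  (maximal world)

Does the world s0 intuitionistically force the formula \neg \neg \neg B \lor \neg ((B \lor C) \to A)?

Yes

s0 \Vdash \neg \neg \neg B \lor \neg ((B \lor C) \to A) via the disjunct \neg \neg \neg B.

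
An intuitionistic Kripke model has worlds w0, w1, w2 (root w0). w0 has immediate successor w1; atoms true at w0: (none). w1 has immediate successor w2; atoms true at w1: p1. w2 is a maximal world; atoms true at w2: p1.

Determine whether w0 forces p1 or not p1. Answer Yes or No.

w0 does not force p1 or not p1: neither disjunct is forced at w0.
w0 lacks atom p1, so w0 does not force p1.

No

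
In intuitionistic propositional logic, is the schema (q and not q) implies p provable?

Yes

This is an instance of ex falso quodlibet, which is intuitionistically derivable.
No world can force both q and not q, so the antecedent q and not q is never forced and the implication holds vacuously at every world.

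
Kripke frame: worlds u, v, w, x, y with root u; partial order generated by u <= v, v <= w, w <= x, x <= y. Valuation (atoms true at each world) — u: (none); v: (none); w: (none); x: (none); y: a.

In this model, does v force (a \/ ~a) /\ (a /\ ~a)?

v ||-/- (a \/ ~a) /\ (a /\ ~a) since v fails a \/ ~a.

No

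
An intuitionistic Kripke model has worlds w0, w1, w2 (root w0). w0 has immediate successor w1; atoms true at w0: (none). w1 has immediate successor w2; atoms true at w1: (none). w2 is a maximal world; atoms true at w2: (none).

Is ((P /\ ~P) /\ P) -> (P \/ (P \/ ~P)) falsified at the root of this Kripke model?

w0 ||- ((P /\ ~P) /\ P) -> (P \/ (P \/ ~P)) vacuously: no world accessible from w0 forces the antecedent (P /\ ~P) /\ P.
So the root w0 forces ((P /\ ~P) /\ P) -> (P \/ (P \/ ~P)); the model is not a countermodel.

No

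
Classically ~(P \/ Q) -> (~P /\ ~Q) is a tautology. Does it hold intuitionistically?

This is a constructively valid De Morgan direction (negated disjunction to conjunction of negations), which is intuitionistically derivable.
From ~(P \/ Q): if P held then P \/ Q would, contradiction — so ~P; similarly ~Q.

Yes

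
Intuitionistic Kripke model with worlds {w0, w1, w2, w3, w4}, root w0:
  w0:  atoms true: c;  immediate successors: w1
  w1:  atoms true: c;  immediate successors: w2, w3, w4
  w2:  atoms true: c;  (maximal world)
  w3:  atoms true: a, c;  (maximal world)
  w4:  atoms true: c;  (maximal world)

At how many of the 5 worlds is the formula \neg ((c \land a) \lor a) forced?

w0: does not force it — w0 \nVdash \neg ((c \land a) \lor a) since w3 is accessible from w0 and w3 \Vdash (c \land a) \lor a.
w1: does not force it.
w2: forces it.
w3: does not force it.
w4: forces it.
Worlds forcing the formula: {w2, w4}.

2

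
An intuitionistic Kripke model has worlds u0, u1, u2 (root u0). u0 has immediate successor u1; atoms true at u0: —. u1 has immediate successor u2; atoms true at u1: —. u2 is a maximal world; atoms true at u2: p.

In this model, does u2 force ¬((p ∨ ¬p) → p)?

No

u2 ⊮ ¬((p ∨ ¬p) → p) since u2 is accessible from u2 and u2 ⊩ (p ∨ ¬p) → p.
u2 ⊩ (p ∨ ¬p) → p: every world accessible from u2 that forces p ∨ ¬p (namely u2) also forces p.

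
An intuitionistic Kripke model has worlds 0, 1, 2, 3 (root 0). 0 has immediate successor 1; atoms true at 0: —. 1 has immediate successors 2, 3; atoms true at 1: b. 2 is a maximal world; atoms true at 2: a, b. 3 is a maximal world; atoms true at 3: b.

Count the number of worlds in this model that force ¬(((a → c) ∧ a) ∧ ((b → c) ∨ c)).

0: forces it.
1: forces it.
2: forces it.
3: forces it.
Worlds forcing the formula: {0, 1, 2, 3}.

4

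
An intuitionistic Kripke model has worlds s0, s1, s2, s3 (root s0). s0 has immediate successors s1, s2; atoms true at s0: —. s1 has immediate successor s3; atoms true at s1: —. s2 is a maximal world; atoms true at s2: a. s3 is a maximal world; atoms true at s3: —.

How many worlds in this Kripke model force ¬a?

s0: does not force it — s0 ⊮ ¬a since s2 is accessible from s0 and s2 ⊩ a.
s1: forces it.
s2: does not force it.
s3: forces it.
Worlds forcing the formula: {s1, s3}.

2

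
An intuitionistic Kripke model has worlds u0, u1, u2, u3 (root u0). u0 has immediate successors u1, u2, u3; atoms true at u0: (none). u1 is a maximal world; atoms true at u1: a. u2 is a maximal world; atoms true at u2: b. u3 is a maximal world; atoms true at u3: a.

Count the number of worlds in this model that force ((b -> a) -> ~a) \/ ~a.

1

u0: does not force it — u0 ||-/- ((b -> a) -> ~a) \/ ~a: neither disjunct is forced at u0.
u1: does not force it.
u2: forces it.
u3: does not force it.
Worlds forcing the formula: {u2}.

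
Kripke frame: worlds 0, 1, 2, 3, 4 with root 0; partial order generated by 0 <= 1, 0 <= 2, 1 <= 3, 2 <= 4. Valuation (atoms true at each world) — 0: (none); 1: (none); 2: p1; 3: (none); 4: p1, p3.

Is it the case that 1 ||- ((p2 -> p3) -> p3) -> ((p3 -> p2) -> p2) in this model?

1 ||- ((p2 -> p3) -> p3) -> ((p3 -> p2) -> p2) vacuously: no world accessible from 1 forces the antecedent (p2 -> p3) -> p3.

Yes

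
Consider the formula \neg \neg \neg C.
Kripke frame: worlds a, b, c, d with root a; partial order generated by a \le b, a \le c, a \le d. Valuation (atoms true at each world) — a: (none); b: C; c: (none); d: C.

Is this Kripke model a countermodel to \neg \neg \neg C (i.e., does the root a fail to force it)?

a \nVdash \neg \neg \neg C since b is accessible from a and b \Vdash \neg \neg C.
b \Vdash \neg \neg C: no world accessible from b forces \neg C.
So the root a does not force \neg \neg \neg C; the model is a countermodel.

Yes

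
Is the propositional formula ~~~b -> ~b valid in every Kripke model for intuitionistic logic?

Yes

This is triple-negation reduction, which is intuitionistically derivable.
Assume ~~~b and suppose b. Then ~~b (double-negation introduction), contradicting ~~~b. So ~b.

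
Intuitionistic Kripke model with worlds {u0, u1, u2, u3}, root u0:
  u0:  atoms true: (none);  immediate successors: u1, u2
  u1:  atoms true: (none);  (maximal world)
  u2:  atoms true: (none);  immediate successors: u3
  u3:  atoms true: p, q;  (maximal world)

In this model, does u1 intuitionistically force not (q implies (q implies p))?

u1 does not force not (q implies (q implies p)) since u1 is accessible from u1 and u1 forces q implies (q implies p).
u1 forces q implies (q implies p) vacuously: no world accessible from u1 forces the antecedent q.

No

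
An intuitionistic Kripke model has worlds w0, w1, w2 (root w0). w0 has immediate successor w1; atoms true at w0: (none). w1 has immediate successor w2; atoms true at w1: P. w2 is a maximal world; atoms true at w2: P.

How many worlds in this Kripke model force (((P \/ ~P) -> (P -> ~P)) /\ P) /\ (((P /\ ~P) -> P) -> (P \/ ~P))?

w0: does not force it — w0 ||-/- (((P \/ ~P) -> (P -> ~P)) /\ P) /\ (((P /\ ~P) -> P) -> (P \/ ~P)) since w0 fails ((P \/ ~P) -> (P -> ~P)) /\ P.
w1: does not force it.
w2: does not force it.
Worlds forcing the formula: { }.

0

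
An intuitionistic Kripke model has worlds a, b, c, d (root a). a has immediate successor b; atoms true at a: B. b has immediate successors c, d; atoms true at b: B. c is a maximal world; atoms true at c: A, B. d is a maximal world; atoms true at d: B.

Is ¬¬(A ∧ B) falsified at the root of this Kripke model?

Yes

a ⊮ ¬¬(A ∧ B) since d is accessible from a and d ⊩ ¬(A ∧ B).
d ⊩ ¬(A ∧ B): no world accessible from d forces A ∧ B.
So the root a does not force ¬¬(A ∧ B); the model is a countermodel.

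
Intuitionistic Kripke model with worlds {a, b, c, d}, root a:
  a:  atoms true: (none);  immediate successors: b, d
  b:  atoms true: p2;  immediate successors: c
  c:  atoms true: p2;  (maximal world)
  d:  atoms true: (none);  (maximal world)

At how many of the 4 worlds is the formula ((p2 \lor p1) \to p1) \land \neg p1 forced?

a: does not force it — a \nVdash ((p2 \lor p1) \to p1) \land \neg p1 since a fails (p2 \lor p1) \to p1.
b: does not force it — b \nVdash ((p2 \lor p1) \to p1) \land \neg p1 since b fails (p2 \lor p1) \to p1.
c: does not force it — c \nVdash ((p2 \lor p1) \to p1) \land \neg p1 since c fails (p2 \lor p1) \to p1.
d: forces it.
Worlds forcing the formula: {d}.

1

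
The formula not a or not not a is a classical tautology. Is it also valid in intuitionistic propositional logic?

No

This is the weak law of excluded middle, which is not intuitionistically valid.
A Kripke countermodel: worlds s0, s1, s2; order generated by s0 <= s1, s0 <= s2; atoms true at each world — s0:{}; s1:{a}; s2:{}.
s0 does not force not a or not not a: neither disjunct is forced at s0.
s0 does not force not a since s1 is accessible from s0 and s1 forces a.
So the root s0 does not force the formula.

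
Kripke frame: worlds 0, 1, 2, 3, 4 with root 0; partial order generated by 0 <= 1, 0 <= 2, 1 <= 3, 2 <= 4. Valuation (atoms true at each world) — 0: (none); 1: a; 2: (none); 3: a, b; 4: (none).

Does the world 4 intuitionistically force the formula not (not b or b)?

4 does not force not (not b or b) since 4 is accessible from 4 and 4 forces not b or b.
4 forces not b or b via the disjunct not b.

No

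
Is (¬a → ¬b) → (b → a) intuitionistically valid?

This is the converse of contraposition, which is not intuitionistically valid.
A Kripke countermodel: worlds s0, s1; order generated by s0 ≤ s1; atoms true at each world — s0:{b}; s1:{a,b}.
s0 ⊮ (¬a → ¬b) → (b → a): already at s0 itself, s0 ⊩ ¬a → ¬b but s0 ⊮ b → a.
s0 ⊮ b → a: already at s0 itself, s0 ⊩ b but s0 ⊮ a.
s0 lacks atom a, so s0 ⊮ a.
So the root s0 does not force the formula.

No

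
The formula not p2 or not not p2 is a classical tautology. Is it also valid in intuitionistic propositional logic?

No

This is the weak law of excluded middle, which is not intuitionistically valid.
A Kripke countermodel: worlds s0, s1, s2; order generated by s0 <= s1, s0 <= s2; atoms true at each world — s0:{}; s1:{p2}; s2:{}.
s0 does not force not p2 or not not p2: neither disjunct is forced at s0.
s0 does not force not p2 since s1 is accessible from s0 and s1 forces p2.
So the root s0 does not force the formula.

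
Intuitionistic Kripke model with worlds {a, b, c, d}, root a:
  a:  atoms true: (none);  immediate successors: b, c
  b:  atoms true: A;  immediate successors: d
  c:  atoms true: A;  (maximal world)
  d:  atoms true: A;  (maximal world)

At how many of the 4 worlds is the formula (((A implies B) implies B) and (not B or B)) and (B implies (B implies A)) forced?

4

a: forces it.
b: forces it.
c: forces it.
d: forces it.
Worlds forcing the formula: {a, b, c, d}.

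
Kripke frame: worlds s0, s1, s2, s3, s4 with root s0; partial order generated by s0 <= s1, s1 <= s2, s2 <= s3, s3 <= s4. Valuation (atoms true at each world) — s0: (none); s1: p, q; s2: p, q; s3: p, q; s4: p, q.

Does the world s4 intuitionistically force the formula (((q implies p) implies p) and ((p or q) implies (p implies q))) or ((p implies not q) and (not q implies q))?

s4 forces (((q implies p) implies p) and ((p or q) implies (p implies q))) or ((p implies not q) and (not q implies q)) via the disjunct ((q implies p) implies p) and ((p or q) implies (p implies q)).

Yes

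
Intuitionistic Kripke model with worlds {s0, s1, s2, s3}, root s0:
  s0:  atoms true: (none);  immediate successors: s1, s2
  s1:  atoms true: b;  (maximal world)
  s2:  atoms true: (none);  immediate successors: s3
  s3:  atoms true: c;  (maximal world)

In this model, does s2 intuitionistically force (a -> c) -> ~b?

Yes

s2 ||- (a -> c) -> ~b: every world accessible from s2 that forces a -> c (namely s2, s3) also forces ~b.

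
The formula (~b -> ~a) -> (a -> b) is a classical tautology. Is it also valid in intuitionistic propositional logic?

This is the converse of contraposition, which is not intuitionistically valid.
A Kripke countermodel: worlds 0, 1; order generated by 0 <= 1; atoms true at each world — 0:{a}; 1:{a,b}.
0 ||-/- (~b -> ~a) -> (a -> b): already at 0 itself, 0 ||- ~b -> ~a but 0 ||-/- a -> b.
0 ||-/- a -> b: already at 0 itself, 0 ||- a but 0 ||-/- b.
0 lacks atom b, so 0 ||-/- b.
So the root 0 does not force the formula.

No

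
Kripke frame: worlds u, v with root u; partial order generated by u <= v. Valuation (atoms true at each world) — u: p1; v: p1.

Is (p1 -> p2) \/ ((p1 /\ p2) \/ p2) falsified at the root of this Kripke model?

Yes

u ||-/- (p1 -> p2) \/ ((p1 /\ p2) \/ p2): neither disjunct is forced at u.
u ||-/- p1 -> p2: already at u itself, u ||- p1 but u ||-/- p2.
u lacks atom p2, so u ||-/- p2.
So the root u does not force (p1 -> p2) \/ ((p1 /\ p2) \/ p2); the model is a countermodel.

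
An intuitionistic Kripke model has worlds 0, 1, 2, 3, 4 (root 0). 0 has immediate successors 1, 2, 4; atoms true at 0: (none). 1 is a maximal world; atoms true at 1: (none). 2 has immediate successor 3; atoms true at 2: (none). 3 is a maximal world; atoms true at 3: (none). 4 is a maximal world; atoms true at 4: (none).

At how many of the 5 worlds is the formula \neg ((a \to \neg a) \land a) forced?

0: forces it.
1: forces it.
2: forces it.
3: forces it.
4: forces it.
Worlds forcing the formula: {0, 1, 2, 3, 4}.

5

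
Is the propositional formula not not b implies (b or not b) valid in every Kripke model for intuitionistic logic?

No

This is a variant of double-negation elimination (deriving excluded middle from double negation), which is not intuitionistically valid.
A Kripke countermodel: worlds u, v; order generated by u <= v; atoms true at each world — u:{}; v:{b}.
u does not force not not b implies (b or not b): already at u itself, u forces not not b but u does not force b or not b.
u does not force b or not b: neither disjunct is forced at u.
u lacks atom b, so u does not force b.
So the root u does not force the formula.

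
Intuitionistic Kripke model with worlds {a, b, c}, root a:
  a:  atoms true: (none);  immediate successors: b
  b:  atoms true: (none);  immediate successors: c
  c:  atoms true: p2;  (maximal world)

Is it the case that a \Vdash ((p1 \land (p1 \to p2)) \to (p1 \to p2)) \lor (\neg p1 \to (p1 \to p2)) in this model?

Yes

a \Vdash ((p1 \land (p1 \to p2)) \to (p1 \to p2)) \lor (\neg p1 \to (p1 \to p2)) via the disjunct (p1 \land (p1 \to p2)) \to (p1 \to p2).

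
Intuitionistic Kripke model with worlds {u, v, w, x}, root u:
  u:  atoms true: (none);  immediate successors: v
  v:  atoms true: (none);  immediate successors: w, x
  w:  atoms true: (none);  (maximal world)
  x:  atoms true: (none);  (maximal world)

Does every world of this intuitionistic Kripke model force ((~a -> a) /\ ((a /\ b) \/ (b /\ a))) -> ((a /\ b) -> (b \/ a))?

u ||- ((~a -> a) /\ ((a /\ b) \/ (b /\ a))) -> ((a /\ b) -> (b \/ a)) vacuously: no world accessible from u forces the antecedent (~a -> a) /\ ((a /\ b) \/ (b /\ a)).
Since the root u forces ((~a -> a) /\ ((a /\ b) \/ (b /\ a))) -> ((a /\ b) -> (b \/ a)) and forcing is persistent (monotone upward), every world forces it.

Yes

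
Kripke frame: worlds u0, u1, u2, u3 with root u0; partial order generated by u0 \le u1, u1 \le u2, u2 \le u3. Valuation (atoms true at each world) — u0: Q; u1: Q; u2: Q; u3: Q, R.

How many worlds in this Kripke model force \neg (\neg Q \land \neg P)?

4

u0: forces it.
u1: forces it.
u2: forces it.
u3: forces it.
Worlds forcing the formula: {u0, u1, u2, u3}.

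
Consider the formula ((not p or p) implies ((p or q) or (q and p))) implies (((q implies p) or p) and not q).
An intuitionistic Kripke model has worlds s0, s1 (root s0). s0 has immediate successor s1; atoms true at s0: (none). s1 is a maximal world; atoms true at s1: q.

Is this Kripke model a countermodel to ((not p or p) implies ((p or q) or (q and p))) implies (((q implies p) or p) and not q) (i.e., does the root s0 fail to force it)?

s0 does not force ((not p or p) implies ((p or q) or (q and p))) implies (((q implies p) or p) and not q): at the accessible world s1, s1 forces (not p or p) implies ((p or q) or (q and p)) but s1 does not force ((q implies p) or p) and not q.
s1 does not force ((q implies p) or p) and not q since s1 fails (q implies p) or p.
So the root s0 does not force ((not p or p) implies ((p or q) or (q and p))) implies (((q implies p) or p) and not q); the model is a countermodel.

Yes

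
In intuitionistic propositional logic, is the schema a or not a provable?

This is the law of excluded middle, which is not intuitionistically valid.
A Kripke countermodel: worlds w0, w1; order generated by w0 <= w1; atoms true at each world — w0:{}; w1:{a}.
w0 does not force a or not a: neither disjunct is forced at w0.
w0 lacks atom a, so w0 does not force a.
So the root w0 does not force the formula.

No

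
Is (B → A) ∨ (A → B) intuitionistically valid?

No

This is the Gödel–Dummett linearity axiom, which is not intuitionistically valid.
A Kripke countermodel: worlds u, v, w; order generated by u ≤ v, u ≤ w; atoms true at each world — u:{}; v:{B}; w:{A}.
u ⊮ (B → A) ∨ (A → B): neither disjunct is forced at u.
u ⊮ B → A: at the accessible world v, v ⊩ B but v ⊮ A.
v lacks atom A, so v ⊮ A.
So the root u does not force the formula.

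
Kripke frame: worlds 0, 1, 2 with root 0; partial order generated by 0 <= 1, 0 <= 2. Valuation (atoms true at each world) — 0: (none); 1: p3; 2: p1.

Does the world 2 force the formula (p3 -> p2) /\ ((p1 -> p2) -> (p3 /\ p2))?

2 ||- (p3 -> p2) /\ ((p1 -> p2) -> (p3 /\ p2)) since 2 forces both conjuncts.

Yes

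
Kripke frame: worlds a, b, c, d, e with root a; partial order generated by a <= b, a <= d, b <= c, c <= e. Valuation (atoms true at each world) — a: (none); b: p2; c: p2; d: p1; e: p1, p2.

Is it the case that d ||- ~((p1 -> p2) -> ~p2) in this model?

No

d ||-/- ~((p1 -> p2) -> ~p2) since d is accessible from d and d ||- (p1 -> p2) -> ~p2.
d ||- (p1 -> p2) -> ~p2 vacuously: no world accessible from d forces the antecedent p1 -> p2.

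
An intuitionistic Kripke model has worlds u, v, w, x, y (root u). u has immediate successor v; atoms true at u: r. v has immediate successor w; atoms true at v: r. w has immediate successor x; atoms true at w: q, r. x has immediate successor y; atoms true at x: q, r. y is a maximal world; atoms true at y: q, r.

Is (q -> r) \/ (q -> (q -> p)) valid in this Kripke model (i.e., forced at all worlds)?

u ||- (q -> r) \/ (q -> (q -> p)) via the disjunct q -> r.
Since the root u forces (q -> r) \/ (q -> (q -> p)) and forcing is persistent (monotone upward), every world forces it.

Yes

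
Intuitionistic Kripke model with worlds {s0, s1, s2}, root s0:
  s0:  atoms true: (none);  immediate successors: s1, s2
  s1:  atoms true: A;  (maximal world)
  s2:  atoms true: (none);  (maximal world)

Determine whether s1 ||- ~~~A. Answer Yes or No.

s1 ||-/- ~~~A since s1 is accessible from s1 and s1 ||- ~~A.
s1 ||- ~~A: no world accessible from s1 forces ~A.

No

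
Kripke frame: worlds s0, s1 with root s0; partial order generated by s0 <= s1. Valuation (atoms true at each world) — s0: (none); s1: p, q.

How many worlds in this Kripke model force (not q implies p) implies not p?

0

s0: does not force it — s0 does not force (not q implies p) implies not p: already at s0 itself, s0 forces not q implies p but s0 does not force not p.
s1: does not force it — s1 does not force (not q implies p) implies not p: already at s1 itself, s1 forces not q implies p but s1 does not force not p.
Worlds forcing the formula: { }.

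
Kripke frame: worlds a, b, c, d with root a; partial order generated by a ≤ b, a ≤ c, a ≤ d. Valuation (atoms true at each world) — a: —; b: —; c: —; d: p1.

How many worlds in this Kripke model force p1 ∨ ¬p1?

a: does not force it — a ⊮ p1 ∨ ¬p1: neither disjunct is forced at a.
b: forces it.
c: forces it.
d: forces it.
Worlds forcing the formula: {b, c, d}.

3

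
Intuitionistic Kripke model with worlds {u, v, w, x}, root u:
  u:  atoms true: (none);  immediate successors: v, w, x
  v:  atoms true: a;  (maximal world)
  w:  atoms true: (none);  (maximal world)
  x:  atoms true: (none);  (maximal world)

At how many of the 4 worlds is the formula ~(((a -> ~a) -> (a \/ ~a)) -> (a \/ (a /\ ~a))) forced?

u: does not force it — u ||-/- ~(((a -> ~a) -> (a \/ ~a)) -> (a \/ (a /\ ~a))) since v is accessible from u and v ||- ((a -> ~a) -> (a \/ ~a)) -> (a \/ (a /\ ~a)).
v: does not force it.
w: forces it.
x: forces it.
Worlds forcing the formula: {w, x}.

2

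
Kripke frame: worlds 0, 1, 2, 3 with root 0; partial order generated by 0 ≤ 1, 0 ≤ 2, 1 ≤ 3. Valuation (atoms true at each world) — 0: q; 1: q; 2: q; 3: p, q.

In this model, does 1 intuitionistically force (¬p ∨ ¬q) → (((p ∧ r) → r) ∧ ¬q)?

1 ⊩ (¬p ∨ ¬q) → (((p ∧ r) → r) ∧ ¬q) vacuously: no world accessible from 1 forces the antecedent ¬p ∨ ¬q.

Yes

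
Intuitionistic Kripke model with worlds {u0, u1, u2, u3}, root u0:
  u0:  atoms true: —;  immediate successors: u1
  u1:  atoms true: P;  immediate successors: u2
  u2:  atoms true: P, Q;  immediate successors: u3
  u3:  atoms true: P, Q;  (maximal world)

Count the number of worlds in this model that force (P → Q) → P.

u0: forces it.
u1: forces it.
u2: forces it.
u3: forces it.
Worlds forcing the formula: {u0, u1, u2, u3}.

4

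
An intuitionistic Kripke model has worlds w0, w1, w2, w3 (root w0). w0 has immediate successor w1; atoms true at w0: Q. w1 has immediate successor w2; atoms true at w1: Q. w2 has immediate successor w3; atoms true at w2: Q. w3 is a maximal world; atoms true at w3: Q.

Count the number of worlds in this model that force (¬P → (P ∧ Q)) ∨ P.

w0: does not force it — w0 ⊮ (¬P → (P ∧ Q)) ∨ P: neither disjunct is forced at w0.
w1: does not force it — w1 ⊮ (¬P → (P ∧ Q)) ∨ P: neither disjunct is forced at w1.
w2: does not force it.
w3: does not force it.
Worlds forcing the formula: { }.

0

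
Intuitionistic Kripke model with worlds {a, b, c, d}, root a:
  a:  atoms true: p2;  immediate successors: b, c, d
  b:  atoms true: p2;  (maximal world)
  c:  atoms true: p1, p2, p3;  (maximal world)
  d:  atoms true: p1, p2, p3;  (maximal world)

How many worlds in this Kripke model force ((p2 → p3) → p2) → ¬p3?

a: does not force it — a ⊮ ((p2 → p3) → p2) → ¬p3: already at a itself, a ⊩ (p2 → p3) → p2 but a ⊮ ¬p3.
b: forces it.
c: does not force it.
d: does not force it.
Worlds forcing the formula: {b}.

1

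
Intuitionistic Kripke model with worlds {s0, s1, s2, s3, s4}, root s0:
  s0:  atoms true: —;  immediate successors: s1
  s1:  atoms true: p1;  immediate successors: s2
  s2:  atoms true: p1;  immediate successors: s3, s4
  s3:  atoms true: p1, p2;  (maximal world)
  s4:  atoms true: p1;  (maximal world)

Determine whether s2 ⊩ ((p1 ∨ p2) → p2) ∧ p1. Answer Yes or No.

s2 ⊮ ((p1 ∨ p2) → p2) ∧ p1 since s2 fails (p1 ∨ p2) → p2.

No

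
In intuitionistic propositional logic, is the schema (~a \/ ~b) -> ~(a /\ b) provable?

Yes

This is a constructively valid De Morgan direction (disjunction of negations to negated conjunction), which is intuitionistically derivable.
If ~a holds at a world then no accessible world forces a, hence none forces a /\ b; likewise for ~b.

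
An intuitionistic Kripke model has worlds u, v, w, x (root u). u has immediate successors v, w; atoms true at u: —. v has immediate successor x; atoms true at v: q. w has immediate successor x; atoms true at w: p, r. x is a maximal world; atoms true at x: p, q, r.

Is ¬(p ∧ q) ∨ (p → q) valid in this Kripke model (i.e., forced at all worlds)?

No

Not every world: u ⊮ ¬(p ∧ q) ∨ (p → q).
u ⊮ ¬(p ∧ q) ∨ (p → q): neither disjunct is forced at u.
u ⊮ ¬(p ∧ q) since x is accessible from u and x ⊩ p ∧ q.
x ⊩ p ∧ q since x forces both conjuncts.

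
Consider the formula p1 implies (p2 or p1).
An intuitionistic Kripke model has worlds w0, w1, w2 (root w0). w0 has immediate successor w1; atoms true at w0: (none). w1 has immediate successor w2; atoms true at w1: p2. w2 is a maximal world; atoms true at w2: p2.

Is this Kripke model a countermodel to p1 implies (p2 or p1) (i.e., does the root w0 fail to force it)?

No

w0 forces p1 implies (p2 or p1) vacuously: no world accessible from w0 forces the antecedent p1.
So the root w0 forces p1 implies (p2 or p1); the model is not a countermodel.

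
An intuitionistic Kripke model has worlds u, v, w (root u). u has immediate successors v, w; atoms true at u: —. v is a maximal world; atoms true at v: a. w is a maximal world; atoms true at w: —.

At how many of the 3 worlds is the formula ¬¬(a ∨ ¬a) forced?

u: forces it.
v: forces it.
w: forces it.
Worlds forcing the formula: {u, v, w}.

3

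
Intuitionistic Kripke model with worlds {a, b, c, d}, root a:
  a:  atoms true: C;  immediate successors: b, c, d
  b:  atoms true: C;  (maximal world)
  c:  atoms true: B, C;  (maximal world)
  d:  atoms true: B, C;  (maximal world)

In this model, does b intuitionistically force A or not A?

b forces A or not A via the disjunct not A.

Yes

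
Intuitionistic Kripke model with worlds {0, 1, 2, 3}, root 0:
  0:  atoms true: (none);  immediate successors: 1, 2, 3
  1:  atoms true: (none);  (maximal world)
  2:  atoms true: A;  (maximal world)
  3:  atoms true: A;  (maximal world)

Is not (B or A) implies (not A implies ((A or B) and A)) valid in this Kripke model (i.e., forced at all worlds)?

No

Not every world: 0 does not force not (B or A) implies (not A implies ((A or B) and A)).
0 does not force not (B or A) implies (not A implies ((A or B) and A)): at the accessible world 1, 1 forces not (B or A) but 1 does not force not A implies ((A or B) and A).
1 does not force not A implies ((A or B) and A): already at 1 itself, 1 forces not A but 1 does not force (A or B) and A.
1 does not force (A or B) and A since 1 fails A or B.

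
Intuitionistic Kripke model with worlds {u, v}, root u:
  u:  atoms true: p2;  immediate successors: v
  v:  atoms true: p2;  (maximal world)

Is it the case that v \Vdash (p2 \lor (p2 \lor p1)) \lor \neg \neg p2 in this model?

Yes

v \Vdash (p2 \lor (p2 \lor p1)) \lor \neg \neg p2 via the disjunct p2 \lor (p2 \lor p1).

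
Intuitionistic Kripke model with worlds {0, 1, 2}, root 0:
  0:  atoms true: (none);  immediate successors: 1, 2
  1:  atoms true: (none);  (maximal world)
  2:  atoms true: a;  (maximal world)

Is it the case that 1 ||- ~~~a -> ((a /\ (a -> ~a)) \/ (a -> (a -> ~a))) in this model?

Yes

1 ||- ~~~a -> ((a /\ (a -> ~a)) \/ (a -> (a -> ~a))): every world accessible from 1 that forces ~~~a (namely 1) also forces (a /\ (a -> ~a)) \/ (a -> (a -> ~a)).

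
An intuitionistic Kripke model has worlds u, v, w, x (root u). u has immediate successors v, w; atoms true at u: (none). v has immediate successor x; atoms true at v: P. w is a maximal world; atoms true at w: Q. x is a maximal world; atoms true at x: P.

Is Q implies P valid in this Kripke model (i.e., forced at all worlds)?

No

Not every world: u does not force Q implies P.
u does not force Q implies P: at the accessible world w, w forces Q but w does not force P.
w lacks atom P, so w does not force P.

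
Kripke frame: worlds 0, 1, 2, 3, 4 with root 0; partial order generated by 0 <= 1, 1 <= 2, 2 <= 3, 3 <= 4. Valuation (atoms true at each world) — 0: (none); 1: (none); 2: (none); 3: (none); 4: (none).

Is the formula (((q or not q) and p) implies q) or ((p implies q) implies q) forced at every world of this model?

0 forces (((q or not q) and p) implies q) or ((p implies q) implies q) via the disjunct ((q or not q) and p) implies q.
Since the root 0 forces (((q or not q) and p) implies q) or ((p implies q) implies q) and forcing is persistent (monotone upward), every world forces it.

Yes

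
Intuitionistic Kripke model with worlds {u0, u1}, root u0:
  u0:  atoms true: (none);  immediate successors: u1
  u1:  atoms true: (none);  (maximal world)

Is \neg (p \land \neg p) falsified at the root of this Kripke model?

u0 \Vdash \neg (p \land \neg p): no world accessible from u0 forces p \land \neg p.
So the root u0 forces \neg (p \land \neg p); the model is not a countermodel.

No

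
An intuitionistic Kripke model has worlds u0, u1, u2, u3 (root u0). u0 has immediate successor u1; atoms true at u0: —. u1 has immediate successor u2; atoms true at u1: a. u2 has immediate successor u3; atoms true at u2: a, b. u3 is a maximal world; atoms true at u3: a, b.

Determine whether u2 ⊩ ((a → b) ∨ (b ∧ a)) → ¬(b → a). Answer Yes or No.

No

u2 ⊮ ((a → b) ∨ (b ∧ a)) → ¬(b → a): already at u2 itself, u2 ⊩ (a → b) ∨ (b ∧ a) but u2 ⊮ ¬(b → a).
u2 ⊮ ¬(b → a) since u2 is accessible from u2 and u2 ⊩ b → a.
u2 ⊩ b → a: every world accessible from u2 that forces b (namely u2, u3) also forces a.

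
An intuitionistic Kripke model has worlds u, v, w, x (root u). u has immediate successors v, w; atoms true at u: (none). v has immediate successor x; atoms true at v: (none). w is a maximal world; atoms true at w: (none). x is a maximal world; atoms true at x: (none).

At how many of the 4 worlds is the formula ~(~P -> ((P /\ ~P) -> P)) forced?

0

u: does not force it — u ||-/- ~(~P -> ((P /\ ~P) -> P)) since u is accessible from u and u ||- ~P -> ((P /\ ~P) -> P).
v: does not force it — v ||-/- ~(~P -> ((P /\ ~P) -> P)) since v is accessible from v and v ||- ~P -> ((P /\ ~P) -> P).
w: does not force it.
x: does not force it.
Worlds forcing the formula: { }.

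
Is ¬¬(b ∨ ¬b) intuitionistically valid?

Yes

This is the double negation of excluded middle, which is intuitionistically derivable.
Assuming ¬(b ∨ ¬b): from b we'd get b ∨ ¬b, so ¬b; but then b ∨ ¬b again — contradiction. Hence ¬¬(b ∨ ¬b).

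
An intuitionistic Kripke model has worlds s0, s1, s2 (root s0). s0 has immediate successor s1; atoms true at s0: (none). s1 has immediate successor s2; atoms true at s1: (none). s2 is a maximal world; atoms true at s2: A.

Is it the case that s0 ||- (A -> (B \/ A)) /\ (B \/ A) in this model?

s0 ||-/- (A -> (B \/ A)) /\ (B \/ A) since s0 fails B \/ A.

No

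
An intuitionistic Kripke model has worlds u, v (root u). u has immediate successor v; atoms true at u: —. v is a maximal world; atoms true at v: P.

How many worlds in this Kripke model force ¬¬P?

2

u: forces it.
v: forces it.
Worlds forcing the formula: {u, v}.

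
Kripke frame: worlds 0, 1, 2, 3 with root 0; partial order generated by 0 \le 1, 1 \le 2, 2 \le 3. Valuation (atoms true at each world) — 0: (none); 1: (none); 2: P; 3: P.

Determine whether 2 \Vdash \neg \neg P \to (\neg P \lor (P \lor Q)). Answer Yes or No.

Yes

2 \Vdash \neg \neg P \to (\neg P \lor (P \lor Q)): every world accessible from 2 that forces \neg \neg P (namely 2, 3) also forces \neg P \lor (P \lor Q).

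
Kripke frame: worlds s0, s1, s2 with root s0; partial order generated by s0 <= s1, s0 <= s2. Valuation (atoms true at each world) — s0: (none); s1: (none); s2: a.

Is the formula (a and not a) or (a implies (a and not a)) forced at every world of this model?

No

Not every world: s0 does not force (a and not a) or (a implies (a and not a)).
s0 does not force (a and not a) or (a implies (a and not a)): neither disjunct is forced at s0.
s0 does not force a and not a since s0 fails a.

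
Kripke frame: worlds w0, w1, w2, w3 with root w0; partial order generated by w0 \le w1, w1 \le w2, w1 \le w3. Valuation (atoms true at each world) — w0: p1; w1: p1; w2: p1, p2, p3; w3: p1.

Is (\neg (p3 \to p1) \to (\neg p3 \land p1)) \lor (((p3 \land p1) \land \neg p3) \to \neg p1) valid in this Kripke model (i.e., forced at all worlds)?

w0 \Vdash (\neg (p3 \to p1) \to (\neg p3 \land p1)) \lor (((p3 \land p1) \land \neg p3) \to \neg p1) via the disjunct \neg (p3 \to p1) \to (\neg p3 \land p1).
Since the root w0 forces (\neg (p3 \to p1) \to (\neg p3 \land p1)) \lor (((p3 \land p1) \land \neg p3) \to \neg p1) and forcing is persistent (monotone upward), every world forces it.

Yes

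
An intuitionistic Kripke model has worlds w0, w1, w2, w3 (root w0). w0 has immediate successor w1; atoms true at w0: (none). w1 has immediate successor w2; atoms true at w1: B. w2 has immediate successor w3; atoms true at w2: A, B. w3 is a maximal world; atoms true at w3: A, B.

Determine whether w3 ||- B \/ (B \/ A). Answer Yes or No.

w3 ||- B \/ (B \/ A) via the disjunct B.

Yes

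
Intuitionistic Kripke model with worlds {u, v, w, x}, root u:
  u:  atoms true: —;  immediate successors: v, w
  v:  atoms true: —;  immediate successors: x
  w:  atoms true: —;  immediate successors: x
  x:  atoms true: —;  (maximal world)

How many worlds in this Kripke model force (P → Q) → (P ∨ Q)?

0

u: does not force it — u ⊮ (P → Q) → (P ∨ Q): already at u itself, u ⊩ P → Q but u ⊮ P ∨ Q.
v: does not force it.
w: does not force it.
x: does not force it.
Worlds forcing the formula: { }.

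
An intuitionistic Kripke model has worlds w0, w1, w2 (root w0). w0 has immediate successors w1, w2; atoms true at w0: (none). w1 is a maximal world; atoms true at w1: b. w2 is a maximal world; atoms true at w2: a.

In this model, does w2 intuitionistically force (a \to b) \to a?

w2 \Vdash (a \to b) \to a vacuously: no world accessible from w2 forces the antecedent a \to b.

Yes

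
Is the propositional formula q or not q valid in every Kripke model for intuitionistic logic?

No

This is the law of excluded middle, which is not intuitionistically valid.
A Kripke countermodel: worlds w0, w1; order generated by w0 <= w1; atoms true at each world — w0:{}; w1:{q}.
w0 does not force q or not q: neither disjunct is forced at w0.
w0 lacks atom q, so w0 does not force q.
So the root w0 does not force the formula.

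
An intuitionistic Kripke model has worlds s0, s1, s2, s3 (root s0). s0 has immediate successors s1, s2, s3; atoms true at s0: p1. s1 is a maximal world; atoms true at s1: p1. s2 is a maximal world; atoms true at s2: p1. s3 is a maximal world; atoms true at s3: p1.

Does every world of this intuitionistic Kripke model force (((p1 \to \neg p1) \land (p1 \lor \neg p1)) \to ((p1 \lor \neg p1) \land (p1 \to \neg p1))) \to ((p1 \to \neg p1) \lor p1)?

Yes

s0 \Vdash (((p1 \to \neg p1) \land (p1 \lor \neg p1)) \to ((p1 \lor \neg p1) \land (p1 \to \neg p1))) \to ((p1 \to \neg p1) \lor p1): every world accessible from s0 that forces ((p1 \to \neg p1) \land (p1 \lor \neg p1)) \to ((p1 \lor \neg p1) \land (p1 \to \neg p1)) (namely s0, s1, s2, s3) also forces (p1 \to \neg p1) \lor p1.
Since the root s0 forces (((p1 \to \neg p1) \land (p1 \lor \neg p1)) \to ((p1 \lor \neg p1) \land (p1 \to \neg p1))) \to ((p1 \to \neg p1) \lor p1) and forcing is persistent (monotone upward), every world forces it.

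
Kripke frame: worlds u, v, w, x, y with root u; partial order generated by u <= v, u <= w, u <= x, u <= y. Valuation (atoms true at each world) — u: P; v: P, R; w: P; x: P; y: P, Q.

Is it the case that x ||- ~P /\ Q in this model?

No

x ||-/- ~P /\ Q since x fails ~P.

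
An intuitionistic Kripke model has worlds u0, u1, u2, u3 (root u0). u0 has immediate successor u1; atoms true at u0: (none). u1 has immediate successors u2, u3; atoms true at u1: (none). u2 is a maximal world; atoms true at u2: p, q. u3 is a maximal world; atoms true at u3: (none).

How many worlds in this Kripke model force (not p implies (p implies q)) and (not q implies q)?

u0: does not force it — u0 does not force (not p implies (p implies q)) and (not q implies q) since u0 fails not q implies q.
u1: does not force it — u1 does not force (not p implies (p implies q)) and (not q implies q) since u1 fails not q implies q.
u2: forces it.
u3: does not force it — u3 does not force (not p implies (p implies q)) and (not q implies q) since u3 fails not q implies q.
Worlds forcing the formula: {u2}.

1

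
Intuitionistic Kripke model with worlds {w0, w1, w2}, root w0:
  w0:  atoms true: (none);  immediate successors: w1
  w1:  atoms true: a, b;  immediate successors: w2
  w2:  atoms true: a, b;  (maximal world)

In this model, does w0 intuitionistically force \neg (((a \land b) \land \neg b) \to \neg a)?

No

w0 \nVdash \neg (((a \land b) \land \neg b) \to \neg a) since w0 is accessible from w0 and w0 \Vdash ((a \land b) \land \neg b) \to \neg a.
w0 \Vdash ((a \land b) \land \neg b) \to \neg a vacuously: no world accessible from w0 forces the antecedent (a \land b) \land \neg b.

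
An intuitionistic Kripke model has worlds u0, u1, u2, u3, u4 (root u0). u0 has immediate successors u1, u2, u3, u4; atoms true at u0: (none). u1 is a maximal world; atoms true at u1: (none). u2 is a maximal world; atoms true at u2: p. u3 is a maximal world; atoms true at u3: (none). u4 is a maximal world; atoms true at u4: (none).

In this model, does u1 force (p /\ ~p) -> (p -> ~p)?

u1 ||- (p /\ ~p) -> (p -> ~p) vacuously: no world accessible from u1 forces the antecedent p /\ ~p.

Yes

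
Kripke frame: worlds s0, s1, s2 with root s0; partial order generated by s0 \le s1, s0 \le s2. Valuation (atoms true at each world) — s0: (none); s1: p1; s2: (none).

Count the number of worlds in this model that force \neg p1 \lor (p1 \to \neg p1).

s0: does not force it — s0 \nVdash \neg p1 \lor (p1 \to \neg p1): neither disjunct is forced at s0.
s1: does not force it — s1 \nVdash \neg p1 \lor (p1 \to \neg p1): neither disjunct is forced at s1.
s2: forces it.
Worlds forcing the formula: {s2}.

1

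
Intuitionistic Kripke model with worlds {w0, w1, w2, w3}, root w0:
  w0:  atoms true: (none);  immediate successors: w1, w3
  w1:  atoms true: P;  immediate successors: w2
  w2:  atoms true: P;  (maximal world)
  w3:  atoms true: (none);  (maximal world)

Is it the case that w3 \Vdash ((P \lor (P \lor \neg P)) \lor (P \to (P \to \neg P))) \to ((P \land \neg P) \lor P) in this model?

No

w3 \nVdash ((P \lor (P \lor \neg P)) \lor (P \to (P \to \neg P))) \to ((P \land \neg P) \lor P): already at w3 itself, w3 \Vdash (P \lor (P \lor \neg P)) \lor (P \to (P \to \neg P)) but w3 \nVdash (P \land \neg P) \lor P.
w3 \nVdash (P \land \neg P) \lor P: neither disjunct is forced at w3.
w3 \nVdash P \land \neg P since w3 fails P.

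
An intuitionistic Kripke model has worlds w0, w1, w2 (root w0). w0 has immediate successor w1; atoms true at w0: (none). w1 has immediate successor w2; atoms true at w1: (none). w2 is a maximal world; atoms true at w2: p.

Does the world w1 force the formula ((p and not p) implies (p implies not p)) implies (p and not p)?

w1 does not force ((p and not p) implies (p implies not p)) implies (p and not p): already at w1 itself, w1 forces (p and not p) implies (p implies not p) but w1 does not force p and not p.
w1 does not force p and not p since w1 fails p.

No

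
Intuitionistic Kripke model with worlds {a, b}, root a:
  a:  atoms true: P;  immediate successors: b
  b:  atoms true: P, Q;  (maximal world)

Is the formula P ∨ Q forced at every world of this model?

a ⊩ P ∨ Q via the disjunct P.
Since the root a forces P ∨ Q and forcing is persistent (monotone upward), every world forces it.

Yes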